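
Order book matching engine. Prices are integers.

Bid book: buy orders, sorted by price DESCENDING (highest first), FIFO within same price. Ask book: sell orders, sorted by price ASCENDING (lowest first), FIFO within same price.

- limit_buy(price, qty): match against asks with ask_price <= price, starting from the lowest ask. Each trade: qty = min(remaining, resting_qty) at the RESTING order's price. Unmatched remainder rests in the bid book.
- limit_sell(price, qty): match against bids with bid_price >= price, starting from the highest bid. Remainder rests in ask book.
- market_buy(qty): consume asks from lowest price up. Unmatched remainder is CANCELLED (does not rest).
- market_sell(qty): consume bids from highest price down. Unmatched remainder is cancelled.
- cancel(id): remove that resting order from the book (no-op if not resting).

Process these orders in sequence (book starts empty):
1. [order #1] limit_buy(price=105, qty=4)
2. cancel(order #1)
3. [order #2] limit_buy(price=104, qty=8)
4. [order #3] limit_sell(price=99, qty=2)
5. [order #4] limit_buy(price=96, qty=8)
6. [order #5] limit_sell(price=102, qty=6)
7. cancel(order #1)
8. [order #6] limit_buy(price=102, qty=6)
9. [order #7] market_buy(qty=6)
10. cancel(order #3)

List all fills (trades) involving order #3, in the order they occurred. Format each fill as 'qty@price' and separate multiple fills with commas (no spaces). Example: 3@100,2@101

Answer: 2@104

Derivation:
After op 1 [order #1] limit_buy(price=105, qty=4): fills=none; bids=[#1:4@105] asks=[-]
After op 2 cancel(order #1): fills=none; bids=[-] asks=[-]
After op 3 [order #2] limit_buy(price=104, qty=8): fills=none; bids=[#2:8@104] asks=[-]
After op 4 [order #3] limit_sell(price=99, qty=2): fills=#2x#3:2@104; bids=[#2:6@104] asks=[-]
After op 5 [order #4] limit_buy(price=96, qty=8): fills=none; bids=[#2:6@104 #4:8@96] asks=[-]
After op 6 [order #5] limit_sell(price=102, qty=6): fills=#2x#5:6@104; bids=[#4:8@96] asks=[-]
After op 7 cancel(order #1): fills=none; bids=[#4:8@96] asks=[-]
After op 8 [order #6] limit_buy(price=102, qty=6): fills=none; bids=[#6:6@102 #4:8@96] asks=[-]
After op 9 [order #7] market_buy(qty=6): fills=none; bids=[#6:6@102 #4:8@96] asks=[-]
After op 10 cancel(order #3): fills=none; bids=[#6:6@102 #4:8@96] asks=[-]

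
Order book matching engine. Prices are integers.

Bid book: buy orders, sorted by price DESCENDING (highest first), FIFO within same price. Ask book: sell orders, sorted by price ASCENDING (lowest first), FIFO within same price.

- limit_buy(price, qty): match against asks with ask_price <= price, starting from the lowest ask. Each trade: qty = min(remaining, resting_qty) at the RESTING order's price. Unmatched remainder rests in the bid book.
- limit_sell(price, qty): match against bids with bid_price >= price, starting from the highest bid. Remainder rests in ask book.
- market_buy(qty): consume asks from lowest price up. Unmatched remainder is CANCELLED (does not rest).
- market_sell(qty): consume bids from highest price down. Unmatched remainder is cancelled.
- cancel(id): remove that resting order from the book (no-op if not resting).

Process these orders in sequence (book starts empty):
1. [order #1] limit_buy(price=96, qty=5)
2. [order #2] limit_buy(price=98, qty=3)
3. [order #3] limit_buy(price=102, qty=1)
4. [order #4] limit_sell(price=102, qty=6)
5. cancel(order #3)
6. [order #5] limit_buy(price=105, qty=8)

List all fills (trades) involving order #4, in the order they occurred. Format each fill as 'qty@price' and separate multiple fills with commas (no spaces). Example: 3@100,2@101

After op 1 [order #1] limit_buy(price=96, qty=5): fills=none; bids=[#1:5@96] asks=[-]
After op 2 [order #2] limit_buy(price=98, qty=3): fills=none; bids=[#2:3@98 #1:5@96] asks=[-]
After op 3 [order #3] limit_buy(price=102, qty=1): fills=none; bids=[#3:1@102 #2:3@98 #1:5@96] asks=[-]
After op 4 [order #4] limit_sell(price=102, qty=6): fills=#3x#4:1@102; bids=[#2:3@98 #1:5@96] asks=[#4:5@102]
After op 5 cancel(order #3): fills=none; bids=[#2:3@98 #1:5@96] asks=[#4:5@102]
After op 6 [order #5] limit_buy(price=105, qty=8): fills=#5x#4:5@102; bids=[#5:3@105 #2:3@98 #1:5@96] asks=[-]

Answer: 1@102,5@102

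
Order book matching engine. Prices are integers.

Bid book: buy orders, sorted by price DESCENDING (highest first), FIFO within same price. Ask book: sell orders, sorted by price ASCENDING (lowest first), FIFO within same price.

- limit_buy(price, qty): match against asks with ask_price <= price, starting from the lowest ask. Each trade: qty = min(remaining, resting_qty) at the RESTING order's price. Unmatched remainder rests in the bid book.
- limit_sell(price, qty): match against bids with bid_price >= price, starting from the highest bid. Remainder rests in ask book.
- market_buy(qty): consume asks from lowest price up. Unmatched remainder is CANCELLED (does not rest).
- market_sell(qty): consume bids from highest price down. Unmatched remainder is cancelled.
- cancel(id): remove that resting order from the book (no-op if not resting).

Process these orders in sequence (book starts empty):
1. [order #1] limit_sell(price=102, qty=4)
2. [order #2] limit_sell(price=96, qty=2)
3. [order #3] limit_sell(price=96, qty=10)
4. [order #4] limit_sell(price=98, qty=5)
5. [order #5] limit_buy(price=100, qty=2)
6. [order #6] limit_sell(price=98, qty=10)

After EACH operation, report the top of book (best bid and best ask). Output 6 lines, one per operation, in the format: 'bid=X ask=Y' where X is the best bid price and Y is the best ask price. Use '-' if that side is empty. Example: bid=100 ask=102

Answer: bid=- ask=102
bid=- ask=96
bid=- ask=96
bid=- ask=96
bid=- ask=96
bid=- ask=96

Derivation:
After op 1 [order #1] limit_sell(price=102, qty=4): fills=none; bids=[-] asks=[#1:4@102]
After op 2 [order #2] limit_sell(price=96, qty=2): fills=none; bids=[-] asks=[#2:2@96 #1:4@102]
After op 3 [order #3] limit_sell(price=96, qty=10): fills=none; bids=[-] asks=[#2:2@96 #3:10@96 #1:4@102]
After op 4 [order #4] limit_sell(price=98, qty=5): fills=none; bids=[-] asks=[#2:2@96 #3:10@96 #4:5@98 #1:4@102]
After op 5 [order #5] limit_buy(price=100, qty=2): fills=#5x#2:2@96; bids=[-] asks=[#3:10@96 #4:5@98 #1:4@102]
After op 6 [order #6] limit_sell(price=98, qty=10): fills=none; bids=[-] asks=[#3:10@96 #4:5@98 #6:10@98 #1:4@102]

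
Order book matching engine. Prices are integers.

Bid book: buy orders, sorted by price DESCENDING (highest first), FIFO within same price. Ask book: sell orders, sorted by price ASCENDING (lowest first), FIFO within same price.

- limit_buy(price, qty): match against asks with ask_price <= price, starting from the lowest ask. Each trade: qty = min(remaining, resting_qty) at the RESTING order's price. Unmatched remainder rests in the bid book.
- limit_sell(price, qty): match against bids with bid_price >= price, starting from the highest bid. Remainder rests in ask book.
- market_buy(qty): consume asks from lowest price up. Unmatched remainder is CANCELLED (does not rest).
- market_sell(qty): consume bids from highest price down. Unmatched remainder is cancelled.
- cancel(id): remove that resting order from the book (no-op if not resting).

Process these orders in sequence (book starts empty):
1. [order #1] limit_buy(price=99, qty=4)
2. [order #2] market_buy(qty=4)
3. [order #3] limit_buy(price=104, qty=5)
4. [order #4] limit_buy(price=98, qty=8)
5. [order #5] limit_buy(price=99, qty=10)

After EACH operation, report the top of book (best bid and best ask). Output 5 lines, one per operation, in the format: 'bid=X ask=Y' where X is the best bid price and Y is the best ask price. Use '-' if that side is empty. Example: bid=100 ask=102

After op 1 [order #1] limit_buy(price=99, qty=4): fills=none; bids=[#1:4@99] asks=[-]
After op 2 [order #2] market_buy(qty=4): fills=none; bids=[#1:4@99] asks=[-]
After op 3 [order #3] limit_buy(price=104, qty=5): fills=none; bids=[#3:5@104 #1:4@99] asks=[-]
After op 4 [order #4] limit_buy(price=98, qty=8): fills=none; bids=[#3:5@104 #1:4@99 #4:8@98] asks=[-]
After op 5 [order #5] limit_buy(price=99, qty=10): fills=none; bids=[#3:5@104 #1:4@99 #5:10@99 #4:8@98] asks=[-]

Answer: bid=99 ask=-
bid=99 ask=-
bid=104 ask=-
bid=104 ask=-
bid=104 ask=-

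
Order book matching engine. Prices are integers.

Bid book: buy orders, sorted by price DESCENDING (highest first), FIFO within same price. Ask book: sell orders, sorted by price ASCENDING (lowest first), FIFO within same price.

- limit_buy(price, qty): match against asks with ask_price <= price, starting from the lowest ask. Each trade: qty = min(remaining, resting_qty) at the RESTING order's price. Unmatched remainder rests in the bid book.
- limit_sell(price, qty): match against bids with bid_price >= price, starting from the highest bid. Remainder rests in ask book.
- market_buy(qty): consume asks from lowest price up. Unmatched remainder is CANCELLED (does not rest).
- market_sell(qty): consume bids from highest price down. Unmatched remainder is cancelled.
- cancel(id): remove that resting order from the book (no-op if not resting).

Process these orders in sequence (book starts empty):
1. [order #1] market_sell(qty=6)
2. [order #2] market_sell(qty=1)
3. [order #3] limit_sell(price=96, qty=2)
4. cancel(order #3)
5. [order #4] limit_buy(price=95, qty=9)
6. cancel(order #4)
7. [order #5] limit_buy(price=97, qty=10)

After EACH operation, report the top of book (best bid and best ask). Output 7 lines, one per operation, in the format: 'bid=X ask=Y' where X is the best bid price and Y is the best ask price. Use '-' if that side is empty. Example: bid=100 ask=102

Answer: bid=- ask=-
bid=- ask=-
bid=- ask=96
bid=- ask=-
bid=95 ask=-
bid=- ask=-
bid=97 ask=-

Derivation:
After op 1 [order #1] market_sell(qty=6): fills=none; bids=[-] asks=[-]
After op 2 [order #2] market_sell(qty=1): fills=none; bids=[-] asks=[-]
After op 3 [order #3] limit_sell(price=96, qty=2): fills=none; bids=[-] asks=[#3:2@96]
After op 4 cancel(order #3): fills=none; bids=[-] asks=[-]
After op 5 [order #4] limit_buy(price=95, qty=9): fills=none; bids=[#4:9@95] asks=[-]
After op 6 cancel(order #4): fills=none; bids=[-] asks=[-]
After op 7 [order #5] limit_buy(price=97, qty=10): fills=none; bids=[#5:10@97] asks=[-]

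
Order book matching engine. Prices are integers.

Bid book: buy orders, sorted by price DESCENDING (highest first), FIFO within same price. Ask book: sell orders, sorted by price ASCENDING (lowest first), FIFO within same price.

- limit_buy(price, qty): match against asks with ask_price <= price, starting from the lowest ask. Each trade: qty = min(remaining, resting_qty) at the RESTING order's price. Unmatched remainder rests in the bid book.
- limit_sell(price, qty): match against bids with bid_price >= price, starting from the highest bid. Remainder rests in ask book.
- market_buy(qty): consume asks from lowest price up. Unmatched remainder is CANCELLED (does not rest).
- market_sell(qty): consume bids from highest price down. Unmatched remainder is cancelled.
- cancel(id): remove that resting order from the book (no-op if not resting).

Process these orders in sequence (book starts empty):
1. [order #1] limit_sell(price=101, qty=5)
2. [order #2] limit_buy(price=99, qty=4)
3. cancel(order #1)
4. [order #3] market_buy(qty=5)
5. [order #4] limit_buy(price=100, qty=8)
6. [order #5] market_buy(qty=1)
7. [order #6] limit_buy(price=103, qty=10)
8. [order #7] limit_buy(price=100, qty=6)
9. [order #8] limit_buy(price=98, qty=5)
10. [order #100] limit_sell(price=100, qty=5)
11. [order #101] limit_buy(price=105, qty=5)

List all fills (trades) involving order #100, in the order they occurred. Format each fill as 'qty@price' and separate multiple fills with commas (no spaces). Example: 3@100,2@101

Answer: 5@103

Derivation:
After op 1 [order #1] limit_sell(price=101, qty=5): fills=none; bids=[-] asks=[#1:5@101]
After op 2 [order #2] limit_buy(price=99, qty=4): fills=none; bids=[#2:4@99] asks=[#1:5@101]
After op 3 cancel(order #1): fills=none; bids=[#2:4@99] asks=[-]
After op 4 [order #3] market_buy(qty=5): fills=none; bids=[#2:4@99] asks=[-]
After op 5 [order #4] limit_buy(price=100, qty=8): fills=none; bids=[#4:8@100 #2:4@99] asks=[-]
After op 6 [order #5] market_buy(qty=1): fills=none; bids=[#4:8@100 #2:4@99] asks=[-]
After op 7 [order #6] limit_buy(price=103, qty=10): fills=none; bids=[#6:10@103 #4:8@100 #2:4@99] asks=[-]
After op 8 [order #7] limit_buy(price=100, qty=6): fills=none; bids=[#6:10@103 #4:8@100 #7:6@100 #2:4@99] asks=[-]
After op 9 [order #8] limit_buy(price=98, qty=5): fills=none; bids=[#6:10@103 #4:8@100 #7:6@100 #2:4@99 #8:5@98] asks=[-]
After op 10 [order #100] limit_sell(price=100, qty=5): fills=#6x#100:5@103; bids=[#6:5@103 #4:8@100 #7:6@100 #2:4@99 #8:5@98] asks=[-]
After op 11 [order #101] limit_buy(price=105, qty=5): fills=none; bids=[#101:5@105 #6:5@103 #4:8@100 #7:6@100 #2:4@99 #8:5@98] asks=[-]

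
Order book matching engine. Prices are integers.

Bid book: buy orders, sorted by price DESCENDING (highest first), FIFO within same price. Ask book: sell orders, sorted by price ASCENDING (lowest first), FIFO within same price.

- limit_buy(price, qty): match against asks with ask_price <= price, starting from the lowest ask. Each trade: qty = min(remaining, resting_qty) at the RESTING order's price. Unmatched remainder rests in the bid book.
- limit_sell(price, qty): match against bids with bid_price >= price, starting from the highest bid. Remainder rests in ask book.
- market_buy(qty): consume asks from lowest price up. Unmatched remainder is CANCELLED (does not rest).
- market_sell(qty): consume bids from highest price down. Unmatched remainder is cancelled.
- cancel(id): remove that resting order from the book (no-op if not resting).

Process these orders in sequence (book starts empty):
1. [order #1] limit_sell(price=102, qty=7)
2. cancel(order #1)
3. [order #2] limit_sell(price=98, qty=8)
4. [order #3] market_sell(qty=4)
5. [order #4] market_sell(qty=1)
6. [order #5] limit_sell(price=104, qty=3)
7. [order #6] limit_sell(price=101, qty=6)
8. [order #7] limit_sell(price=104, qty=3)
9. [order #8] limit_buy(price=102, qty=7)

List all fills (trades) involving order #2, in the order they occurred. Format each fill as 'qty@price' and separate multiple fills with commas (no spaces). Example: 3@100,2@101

After op 1 [order #1] limit_sell(price=102, qty=7): fills=none; bids=[-] asks=[#1:7@102]
After op 2 cancel(order #1): fills=none; bids=[-] asks=[-]
After op 3 [order #2] limit_sell(price=98, qty=8): fills=none; bids=[-] asks=[#2:8@98]
After op 4 [order #3] market_sell(qty=4): fills=none; bids=[-] asks=[#2:8@98]
After op 5 [order #4] market_sell(qty=1): fills=none; bids=[-] asks=[#2:8@98]
After op 6 [order #5] limit_sell(price=104, qty=3): fills=none; bids=[-] asks=[#2:8@98 #5:3@104]
After op 7 [order #6] limit_sell(price=101, qty=6): fills=none; bids=[-] asks=[#2:8@98 #6:6@101 #5:3@104]
After op 8 [order #7] limit_sell(price=104, qty=3): fills=none; bids=[-] asks=[#2:8@98 #6:6@101 #5:3@104 #7:3@104]
After op 9 [order #8] limit_buy(price=102, qty=7): fills=#8x#2:7@98; bids=[-] asks=[#2:1@98 #6:6@101 #5:3@104 #7:3@104]

Answer: 7@98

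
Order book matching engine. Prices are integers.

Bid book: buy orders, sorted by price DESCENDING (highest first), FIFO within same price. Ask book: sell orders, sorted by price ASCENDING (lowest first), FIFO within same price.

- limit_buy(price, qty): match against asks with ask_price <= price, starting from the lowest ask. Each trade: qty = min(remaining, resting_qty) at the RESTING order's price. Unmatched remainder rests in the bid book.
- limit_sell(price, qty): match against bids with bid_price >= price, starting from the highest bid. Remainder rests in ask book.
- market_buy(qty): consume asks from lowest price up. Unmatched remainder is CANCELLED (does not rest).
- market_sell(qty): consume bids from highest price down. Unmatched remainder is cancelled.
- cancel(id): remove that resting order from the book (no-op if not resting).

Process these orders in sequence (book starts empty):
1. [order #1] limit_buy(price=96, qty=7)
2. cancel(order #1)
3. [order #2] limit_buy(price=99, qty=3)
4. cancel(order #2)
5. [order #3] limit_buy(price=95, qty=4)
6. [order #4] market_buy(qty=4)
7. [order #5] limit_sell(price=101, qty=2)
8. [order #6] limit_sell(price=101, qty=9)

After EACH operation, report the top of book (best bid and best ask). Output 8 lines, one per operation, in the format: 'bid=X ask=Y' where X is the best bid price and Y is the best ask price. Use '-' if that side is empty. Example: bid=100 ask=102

Answer: bid=96 ask=-
bid=- ask=-
bid=99 ask=-
bid=- ask=-
bid=95 ask=-
bid=95 ask=-
bid=95 ask=101
bid=95 ask=101

Derivation:
After op 1 [order #1] limit_buy(price=96, qty=7): fills=none; bids=[#1:7@96] asks=[-]
After op 2 cancel(order #1): fills=none; bids=[-] asks=[-]
After op 3 [order #2] limit_buy(price=99, qty=3): fills=none; bids=[#2:3@99] asks=[-]
After op 4 cancel(order #2): fills=none; bids=[-] asks=[-]
After op 5 [order #3] limit_buy(price=95, qty=4): fills=none; bids=[#3:4@95] asks=[-]
After op 6 [order #4] market_buy(qty=4): fills=none; bids=[#3:4@95] asks=[-]
After op 7 [order #5] limit_sell(price=101, qty=2): fills=none; bids=[#3:4@95] asks=[#5:2@101]
After op 8 [order #6] limit_sell(price=101, qty=9): fills=none; bids=[#3:4@95] asks=[#5:2@101 #6:9@101]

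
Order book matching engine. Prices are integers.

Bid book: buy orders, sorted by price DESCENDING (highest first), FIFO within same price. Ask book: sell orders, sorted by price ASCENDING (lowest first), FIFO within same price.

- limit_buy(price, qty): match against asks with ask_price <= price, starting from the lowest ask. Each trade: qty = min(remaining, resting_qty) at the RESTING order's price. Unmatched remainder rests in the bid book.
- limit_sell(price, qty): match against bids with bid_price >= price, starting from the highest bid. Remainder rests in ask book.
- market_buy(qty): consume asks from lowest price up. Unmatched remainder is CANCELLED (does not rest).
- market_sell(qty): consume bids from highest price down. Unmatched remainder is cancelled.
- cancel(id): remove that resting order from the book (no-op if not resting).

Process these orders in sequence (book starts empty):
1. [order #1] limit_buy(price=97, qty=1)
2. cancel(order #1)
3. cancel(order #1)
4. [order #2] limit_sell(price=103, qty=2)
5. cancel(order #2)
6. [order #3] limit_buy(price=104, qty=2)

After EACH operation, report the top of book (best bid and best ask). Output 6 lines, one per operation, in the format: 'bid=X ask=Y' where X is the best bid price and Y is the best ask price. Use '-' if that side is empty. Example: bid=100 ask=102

After op 1 [order #1] limit_buy(price=97, qty=1): fills=none; bids=[#1:1@97] asks=[-]
After op 2 cancel(order #1): fills=none; bids=[-] asks=[-]
After op 3 cancel(order #1): fills=none; bids=[-] asks=[-]
After op 4 [order #2] limit_sell(price=103, qty=2): fills=none; bids=[-] asks=[#2:2@103]
After op 5 cancel(order #2): fills=none; bids=[-] asks=[-]
After op 6 [order #3] limit_buy(price=104, qty=2): fills=none; bids=[#3:2@104] asks=[-]

Answer: bid=97 ask=-
bid=- ask=-
bid=- ask=-
bid=- ask=103
bid=- ask=-
bid=104 ask=-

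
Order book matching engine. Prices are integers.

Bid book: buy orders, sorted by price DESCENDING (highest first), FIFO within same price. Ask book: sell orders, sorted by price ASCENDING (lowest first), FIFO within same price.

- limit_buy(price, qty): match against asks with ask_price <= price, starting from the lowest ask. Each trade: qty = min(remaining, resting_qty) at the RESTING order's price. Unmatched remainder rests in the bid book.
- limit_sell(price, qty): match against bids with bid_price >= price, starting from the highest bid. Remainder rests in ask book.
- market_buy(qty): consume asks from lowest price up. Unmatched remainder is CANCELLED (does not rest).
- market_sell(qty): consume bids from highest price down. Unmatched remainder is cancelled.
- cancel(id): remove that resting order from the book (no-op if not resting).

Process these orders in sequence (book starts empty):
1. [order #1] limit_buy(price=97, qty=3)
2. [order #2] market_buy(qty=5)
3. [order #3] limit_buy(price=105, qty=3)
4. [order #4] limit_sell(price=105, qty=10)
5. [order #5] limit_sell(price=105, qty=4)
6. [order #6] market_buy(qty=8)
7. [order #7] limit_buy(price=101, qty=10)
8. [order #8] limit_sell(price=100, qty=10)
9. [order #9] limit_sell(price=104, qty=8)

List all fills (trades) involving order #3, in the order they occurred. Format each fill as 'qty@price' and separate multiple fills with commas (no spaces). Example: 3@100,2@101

After op 1 [order #1] limit_buy(price=97, qty=3): fills=none; bids=[#1:3@97] asks=[-]
After op 2 [order #2] market_buy(qty=5): fills=none; bids=[#1:3@97] asks=[-]
After op 3 [order #3] limit_buy(price=105, qty=3): fills=none; bids=[#3:3@105 #1:3@97] asks=[-]
After op 4 [order #4] limit_sell(price=105, qty=10): fills=#3x#4:3@105; bids=[#1:3@97] asks=[#4:7@105]
After op 5 [order #5] limit_sell(price=105, qty=4): fills=none; bids=[#1:3@97] asks=[#4:7@105 #5:4@105]
After op 6 [order #6] market_buy(qty=8): fills=#6x#4:7@105 #6x#5:1@105; bids=[#1:3@97] asks=[#5:3@105]
After op 7 [order #7] limit_buy(price=101, qty=10): fills=none; bids=[#7:10@101 #1:3@97] asks=[#5:3@105]
After op 8 [order #8] limit_sell(price=100, qty=10): fills=#7x#8:10@101; bids=[#1:3@97] asks=[#5:3@105]
After op 9 [order #9] limit_sell(price=104, qty=8): fills=none; bids=[#1:3@97] asks=[#9:8@104 #5:3@105]

Answer: 3@105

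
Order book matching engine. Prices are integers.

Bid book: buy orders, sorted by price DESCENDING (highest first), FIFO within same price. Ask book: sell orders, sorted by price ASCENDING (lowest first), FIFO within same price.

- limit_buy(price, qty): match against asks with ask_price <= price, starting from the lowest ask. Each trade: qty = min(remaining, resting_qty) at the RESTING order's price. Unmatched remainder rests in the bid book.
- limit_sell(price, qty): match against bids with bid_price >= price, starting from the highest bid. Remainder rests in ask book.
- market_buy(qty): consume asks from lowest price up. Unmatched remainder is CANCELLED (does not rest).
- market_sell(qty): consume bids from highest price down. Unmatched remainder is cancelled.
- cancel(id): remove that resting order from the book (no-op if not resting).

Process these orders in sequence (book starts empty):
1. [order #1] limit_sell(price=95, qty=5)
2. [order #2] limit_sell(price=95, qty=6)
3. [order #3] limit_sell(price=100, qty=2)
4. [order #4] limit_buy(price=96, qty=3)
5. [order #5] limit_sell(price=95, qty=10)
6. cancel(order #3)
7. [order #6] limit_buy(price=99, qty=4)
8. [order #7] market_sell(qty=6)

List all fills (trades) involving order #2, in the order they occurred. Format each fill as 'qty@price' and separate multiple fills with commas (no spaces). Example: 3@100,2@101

Answer: 2@95

Derivation:
After op 1 [order #1] limit_sell(price=95, qty=5): fills=none; bids=[-] asks=[#1:5@95]
After op 2 [order #2] limit_sell(price=95, qty=6): fills=none; bids=[-] asks=[#1:5@95 #2:6@95]
After op 3 [order #3] limit_sell(price=100, qty=2): fills=none; bids=[-] asks=[#1:5@95 #2:6@95 #3:2@100]
After op 4 [order #4] limit_buy(price=96, qty=3): fills=#4x#1:3@95; bids=[-] asks=[#1:2@95 #2:6@95 #3:2@100]
After op 5 [order #5] limit_sell(price=95, qty=10): fills=none; bids=[-] asks=[#1:2@95 #2:6@95 #5:10@95 #3:2@100]
After op 6 cancel(order #3): fills=none; bids=[-] asks=[#1:2@95 #2:6@95 #5:10@95]
After op 7 [order #6] limit_buy(price=99, qty=4): fills=#6x#1:2@95 #6x#2:2@95; bids=[-] asks=[#2:4@95 #5:10@95]
After op 8 [order #7] market_sell(qty=6): fills=none; bids=[-] asks=[#2:4@95 #5:10@95]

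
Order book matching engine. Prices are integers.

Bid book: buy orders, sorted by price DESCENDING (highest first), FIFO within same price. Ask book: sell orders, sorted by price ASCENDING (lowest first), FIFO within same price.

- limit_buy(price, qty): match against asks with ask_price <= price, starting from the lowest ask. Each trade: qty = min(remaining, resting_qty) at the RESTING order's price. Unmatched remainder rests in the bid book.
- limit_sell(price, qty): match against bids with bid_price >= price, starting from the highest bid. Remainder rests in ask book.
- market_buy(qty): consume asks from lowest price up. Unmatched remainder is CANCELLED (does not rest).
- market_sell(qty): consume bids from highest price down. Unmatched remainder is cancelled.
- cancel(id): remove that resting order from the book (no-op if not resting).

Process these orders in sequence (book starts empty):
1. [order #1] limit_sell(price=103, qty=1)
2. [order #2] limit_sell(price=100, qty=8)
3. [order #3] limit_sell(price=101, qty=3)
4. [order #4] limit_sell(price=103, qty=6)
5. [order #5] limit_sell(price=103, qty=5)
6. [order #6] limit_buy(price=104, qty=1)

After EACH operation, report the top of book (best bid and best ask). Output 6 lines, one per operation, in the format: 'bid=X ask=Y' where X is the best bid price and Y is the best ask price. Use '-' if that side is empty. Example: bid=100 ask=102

After op 1 [order #1] limit_sell(price=103, qty=1): fills=none; bids=[-] asks=[#1:1@103]
After op 2 [order #2] limit_sell(price=100, qty=8): fills=none; bids=[-] asks=[#2:8@100 #1:1@103]
After op 3 [order #3] limit_sell(price=101, qty=3): fills=none; bids=[-] asks=[#2:8@100 #3:3@101 #1:1@103]
After op 4 [order #4] limit_sell(price=103, qty=6): fills=none; bids=[-] asks=[#2:8@100 #3:3@101 #1:1@103 #4:6@103]
After op 5 [order #5] limit_sell(price=103, qty=5): fills=none; bids=[-] asks=[#2:8@100 #3:3@101 #1:1@103 #4:6@103 #5:5@103]
After op 6 [order #6] limit_buy(price=104, qty=1): fills=#6x#2:1@100; bids=[-] asks=[#2:7@100 #3:3@101 #1:1@103 #4:6@103 #5:5@103]

Answer: bid=- ask=103
bid=- ask=100
bid=- ask=100
bid=- ask=100
bid=- ask=100
bid=- ask=100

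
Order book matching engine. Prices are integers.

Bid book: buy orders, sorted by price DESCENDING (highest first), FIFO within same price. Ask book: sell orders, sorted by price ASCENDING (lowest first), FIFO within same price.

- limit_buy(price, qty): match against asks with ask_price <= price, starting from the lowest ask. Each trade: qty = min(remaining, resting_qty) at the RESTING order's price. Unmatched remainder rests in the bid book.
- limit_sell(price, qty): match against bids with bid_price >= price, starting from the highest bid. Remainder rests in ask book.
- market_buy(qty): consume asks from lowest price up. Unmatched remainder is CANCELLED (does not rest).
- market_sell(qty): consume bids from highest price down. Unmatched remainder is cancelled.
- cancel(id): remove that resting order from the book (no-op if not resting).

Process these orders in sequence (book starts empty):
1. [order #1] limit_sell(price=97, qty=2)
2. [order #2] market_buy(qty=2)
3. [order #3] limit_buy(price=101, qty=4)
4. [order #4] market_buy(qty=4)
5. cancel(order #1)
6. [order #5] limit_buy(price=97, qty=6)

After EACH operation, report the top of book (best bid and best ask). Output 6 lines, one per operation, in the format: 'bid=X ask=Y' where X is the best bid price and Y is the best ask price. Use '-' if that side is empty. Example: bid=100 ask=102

After op 1 [order #1] limit_sell(price=97, qty=2): fills=none; bids=[-] asks=[#1:2@97]
After op 2 [order #2] market_buy(qty=2): fills=#2x#1:2@97; bids=[-] asks=[-]
After op 3 [order #3] limit_buy(price=101, qty=4): fills=none; bids=[#3:4@101] asks=[-]
After op 4 [order #4] market_buy(qty=4): fills=none; bids=[#3:4@101] asks=[-]
After op 5 cancel(order #1): fills=none; bids=[#3:4@101] asks=[-]
After op 6 [order #5] limit_buy(price=97, qty=6): fills=none; bids=[#3:4@101 #5:6@97] asks=[-]

Answer: bid=- ask=97
bid=- ask=-
bid=101 ask=-
bid=101 ask=-
bid=101 ask=-
bid=101 ask=-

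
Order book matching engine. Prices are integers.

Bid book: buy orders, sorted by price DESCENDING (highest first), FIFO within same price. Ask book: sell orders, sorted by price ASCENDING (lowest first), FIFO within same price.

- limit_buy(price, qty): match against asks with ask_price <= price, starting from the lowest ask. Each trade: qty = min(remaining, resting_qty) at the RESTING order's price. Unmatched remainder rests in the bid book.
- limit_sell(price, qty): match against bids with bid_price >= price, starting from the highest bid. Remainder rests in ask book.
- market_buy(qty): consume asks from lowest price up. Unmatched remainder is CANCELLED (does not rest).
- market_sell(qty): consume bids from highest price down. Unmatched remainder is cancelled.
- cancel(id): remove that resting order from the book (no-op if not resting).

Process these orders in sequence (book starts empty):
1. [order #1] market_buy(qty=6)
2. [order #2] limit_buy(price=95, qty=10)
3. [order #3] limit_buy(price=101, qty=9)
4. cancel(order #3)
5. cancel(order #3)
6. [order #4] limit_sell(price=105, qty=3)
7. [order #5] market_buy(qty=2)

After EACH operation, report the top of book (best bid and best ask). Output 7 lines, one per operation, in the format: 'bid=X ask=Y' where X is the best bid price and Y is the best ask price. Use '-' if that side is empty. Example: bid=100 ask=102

After op 1 [order #1] market_buy(qty=6): fills=none; bids=[-] asks=[-]
After op 2 [order #2] limit_buy(price=95, qty=10): fills=none; bids=[#2:10@95] asks=[-]
After op 3 [order #3] limit_buy(price=101, qty=9): fills=none; bids=[#3:9@101 #2:10@95] asks=[-]
After op 4 cancel(order #3): fills=none; bids=[#2:10@95] asks=[-]
After op 5 cancel(order #3): fills=none; bids=[#2:10@95] asks=[-]
After op 6 [order #4] limit_sell(price=105, qty=3): fills=none; bids=[#2:10@95] asks=[#4:3@105]
After op 7 [order #5] market_buy(qty=2): fills=#5x#4:2@105; bids=[#2:10@95] asks=[#4:1@105]

Answer: bid=- ask=-
bid=95 ask=-
bid=101 ask=-
bid=95 ask=-
bid=95 ask=-
bid=95 ask=105
bid=95 ask=105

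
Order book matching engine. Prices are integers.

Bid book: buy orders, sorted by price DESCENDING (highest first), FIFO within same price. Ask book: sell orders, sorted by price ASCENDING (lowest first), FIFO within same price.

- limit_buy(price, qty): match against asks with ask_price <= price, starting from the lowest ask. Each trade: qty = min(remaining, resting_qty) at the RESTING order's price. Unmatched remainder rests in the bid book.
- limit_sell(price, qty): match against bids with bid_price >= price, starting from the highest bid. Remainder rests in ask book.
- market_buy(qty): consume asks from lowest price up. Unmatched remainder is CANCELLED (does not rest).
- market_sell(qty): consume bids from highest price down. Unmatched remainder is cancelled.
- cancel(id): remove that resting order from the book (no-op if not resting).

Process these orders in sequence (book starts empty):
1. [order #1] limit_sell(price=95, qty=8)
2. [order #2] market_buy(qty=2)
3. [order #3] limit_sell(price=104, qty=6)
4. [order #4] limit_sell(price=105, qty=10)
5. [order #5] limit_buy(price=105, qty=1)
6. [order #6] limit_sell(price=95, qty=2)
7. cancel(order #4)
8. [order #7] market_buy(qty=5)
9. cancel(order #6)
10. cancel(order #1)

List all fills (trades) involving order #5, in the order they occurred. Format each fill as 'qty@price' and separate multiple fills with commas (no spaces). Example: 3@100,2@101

Answer: 1@95

Derivation:
After op 1 [order #1] limit_sell(price=95, qty=8): fills=none; bids=[-] asks=[#1:8@95]
After op 2 [order #2] market_buy(qty=2): fills=#2x#1:2@95; bids=[-] asks=[#1:6@95]
After op 3 [order #3] limit_sell(price=104, qty=6): fills=none; bids=[-] asks=[#1:6@95 #3:6@104]
After op 4 [order #4] limit_sell(price=105, qty=10): fills=none; bids=[-] asks=[#1:6@95 #3:6@104 #4:10@105]
After op 5 [order #5] limit_buy(price=105, qty=1): fills=#5x#1:1@95; bids=[-] asks=[#1:5@95 #3:6@104 #4:10@105]
After op 6 [order #6] limit_sell(price=95, qty=2): fills=none; bids=[-] asks=[#1:5@95 #6:2@95 #3:6@104 #4:10@105]
After op 7 cancel(order #4): fills=none; bids=[-] asks=[#1:5@95 #6:2@95 #3:6@104]
After op 8 [order #7] market_buy(qty=5): fills=#7x#1:5@95; bids=[-] asks=[#6:2@95 #3:6@104]
After op 9 cancel(order #6): fills=none; bids=[-] asks=[#3:6@104]
After op 10 cancel(order #1): fills=none; bids=[-] asks=[#3:6@104]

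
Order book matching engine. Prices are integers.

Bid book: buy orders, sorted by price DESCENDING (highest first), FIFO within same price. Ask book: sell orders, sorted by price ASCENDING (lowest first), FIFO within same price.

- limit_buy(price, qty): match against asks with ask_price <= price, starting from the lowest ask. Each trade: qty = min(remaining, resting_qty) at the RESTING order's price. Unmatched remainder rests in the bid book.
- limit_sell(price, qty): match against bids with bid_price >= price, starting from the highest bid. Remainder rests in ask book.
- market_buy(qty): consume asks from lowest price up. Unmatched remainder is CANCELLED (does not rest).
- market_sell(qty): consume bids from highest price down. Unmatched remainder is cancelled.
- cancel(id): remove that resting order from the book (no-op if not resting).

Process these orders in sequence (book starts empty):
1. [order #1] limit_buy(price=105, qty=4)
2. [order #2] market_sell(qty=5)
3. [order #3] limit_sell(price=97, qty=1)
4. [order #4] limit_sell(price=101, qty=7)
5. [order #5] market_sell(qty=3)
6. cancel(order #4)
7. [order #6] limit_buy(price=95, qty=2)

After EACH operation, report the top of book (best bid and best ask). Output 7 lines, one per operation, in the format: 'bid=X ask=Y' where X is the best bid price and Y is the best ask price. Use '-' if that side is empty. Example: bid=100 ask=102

After op 1 [order #1] limit_buy(price=105, qty=4): fills=none; bids=[#1:4@105] asks=[-]
After op 2 [order #2] market_sell(qty=5): fills=#1x#2:4@105; bids=[-] asks=[-]
After op 3 [order #3] limit_sell(price=97, qty=1): fills=none; bids=[-] asks=[#3:1@97]
After op 4 [order #4] limit_sell(price=101, qty=7): fills=none; bids=[-] asks=[#3:1@97 #4:7@101]
After op 5 [order #5] market_sell(qty=3): fills=none; bids=[-] asks=[#3:1@97 #4:7@101]
After op 6 cancel(order #4): fills=none; bids=[-] asks=[#3:1@97]
After op 7 [order #6] limit_buy(price=95, qty=2): fills=none; bids=[#6:2@95] asks=[#3:1@97]

Answer: bid=105 ask=-
bid=- ask=-
bid=- ask=97
bid=- ask=97
bid=- ask=97
bid=- ask=97
bid=95 ask=97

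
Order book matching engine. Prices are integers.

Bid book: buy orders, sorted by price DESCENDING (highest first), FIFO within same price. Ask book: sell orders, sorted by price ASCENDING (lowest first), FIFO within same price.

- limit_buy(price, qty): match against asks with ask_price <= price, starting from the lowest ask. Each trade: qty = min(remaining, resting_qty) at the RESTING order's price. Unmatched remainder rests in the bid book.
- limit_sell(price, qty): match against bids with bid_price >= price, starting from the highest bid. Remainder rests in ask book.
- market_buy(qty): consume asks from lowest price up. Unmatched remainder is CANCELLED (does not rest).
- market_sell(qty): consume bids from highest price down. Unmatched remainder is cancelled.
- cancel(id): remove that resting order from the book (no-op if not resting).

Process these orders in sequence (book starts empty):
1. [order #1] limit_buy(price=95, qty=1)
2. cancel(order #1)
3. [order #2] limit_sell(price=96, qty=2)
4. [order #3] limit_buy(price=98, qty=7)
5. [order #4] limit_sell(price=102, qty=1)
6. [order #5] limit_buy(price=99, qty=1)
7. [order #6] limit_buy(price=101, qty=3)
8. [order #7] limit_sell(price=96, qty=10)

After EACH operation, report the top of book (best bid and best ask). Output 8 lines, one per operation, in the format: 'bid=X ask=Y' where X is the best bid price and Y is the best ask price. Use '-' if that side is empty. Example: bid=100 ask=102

After op 1 [order #1] limit_buy(price=95, qty=1): fills=none; bids=[#1:1@95] asks=[-]
After op 2 cancel(order #1): fills=none; bids=[-] asks=[-]
After op 3 [order #2] limit_sell(price=96, qty=2): fills=none; bids=[-] asks=[#2:2@96]
After op 4 [order #3] limit_buy(price=98, qty=7): fills=#3x#2:2@96; bids=[#3:5@98] asks=[-]
After op 5 [order #4] limit_sell(price=102, qty=1): fills=none; bids=[#3:5@98] asks=[#4:1@102]
After op 6 [order #5] limit_buy(price=99, qty=1): fills=none; bids=[#5:1@99 #3:5@98] asks=[#4:1@102]
After op 7 [order #6] limit_buy(price=101, qty=3): fills=none; bids=[#6:3@101 #5:1@99 #3:5@98] asks=[#4:1@102]
After op 8 [order #7] limit_sell(price=96, qty=10): fills=#6x#7:3@101 #5x#7:1@99 #3x#7:5@98; bids=[-] asks=[#7:1@96 #4:1@102]

Answer: bid=95 ask=-
bid=- ask=-
bid=- ask=96
bid=98 ask=-
bid=98 ask=102
bid=99 ask=102
bid=101 ask=102
bid=- ask=96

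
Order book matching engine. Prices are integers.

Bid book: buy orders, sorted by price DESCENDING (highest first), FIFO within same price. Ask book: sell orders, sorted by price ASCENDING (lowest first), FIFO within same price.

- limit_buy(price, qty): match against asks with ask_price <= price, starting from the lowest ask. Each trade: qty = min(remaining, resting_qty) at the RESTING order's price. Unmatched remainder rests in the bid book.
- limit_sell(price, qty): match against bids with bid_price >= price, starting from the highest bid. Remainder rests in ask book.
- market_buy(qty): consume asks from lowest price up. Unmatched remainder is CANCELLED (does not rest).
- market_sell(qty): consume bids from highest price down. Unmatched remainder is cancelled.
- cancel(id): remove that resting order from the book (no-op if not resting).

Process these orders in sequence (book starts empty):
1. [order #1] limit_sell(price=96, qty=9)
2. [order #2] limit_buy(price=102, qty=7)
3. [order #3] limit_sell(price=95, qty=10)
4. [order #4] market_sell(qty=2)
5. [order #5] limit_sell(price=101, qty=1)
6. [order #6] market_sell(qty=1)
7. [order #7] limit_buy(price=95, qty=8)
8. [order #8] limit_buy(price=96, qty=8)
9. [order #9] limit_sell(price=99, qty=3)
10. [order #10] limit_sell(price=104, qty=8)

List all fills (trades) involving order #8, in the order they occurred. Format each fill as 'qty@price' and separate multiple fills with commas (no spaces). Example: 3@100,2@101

After op 1 [order #1] limit_sell(price=96, qty=9): fills=none; bids=[-] asks=[#1:9@96]
After op 2 [order #2] limit_buy(price=102, qty=7): fills=#2x#1:7@96; bids=[-] asks=[#1:2@96]
After op 3 [order #3] limit_sell(price=95, qty=10): fills=none; bids=[-] asks=[#3:10@95 #1:2@96]
After op 4 [order #4] market_sell(qty=2): fills=none; bids=[-] asks=[#3:10@95 #1:2@96]
After op 5 [order #5] limit_sell(price=101, qty=1): fills=none; bids=[-] asks=[#3:10@95 #1:2@96 #5:1@101]
After op 6 [order #6] market_sell(qty=1): fills=none; bids=[-] asks=[#3:10@95 #1:2@96 #5:1@101]
After op 7 [order #7] limit_buy(price=95, qty=8): fills=#7x#3:8@95; bids=[-] asks=[#3:2@95 #1:2@96 #5:1@101]
After op 8 [order #8] limit_buy(price=96, qty=8): fills=#8x#3:2@95 #8x#1:2@96; bids=[#8:4@96] asks=[#5:1@101]
After op 9 [order #9] limit_sell(price=99, qty=3): fills=none; bids=[#8:4@96] asks=[#9:3@99 #5:1@101]
After op 10 [order #10] limit_sell(price=104, qty=8): fills=none; bids=[#8:4@96] asks=[#9:3@99 #5:1@101 #10:8@104]

Answer: 2@95,2@96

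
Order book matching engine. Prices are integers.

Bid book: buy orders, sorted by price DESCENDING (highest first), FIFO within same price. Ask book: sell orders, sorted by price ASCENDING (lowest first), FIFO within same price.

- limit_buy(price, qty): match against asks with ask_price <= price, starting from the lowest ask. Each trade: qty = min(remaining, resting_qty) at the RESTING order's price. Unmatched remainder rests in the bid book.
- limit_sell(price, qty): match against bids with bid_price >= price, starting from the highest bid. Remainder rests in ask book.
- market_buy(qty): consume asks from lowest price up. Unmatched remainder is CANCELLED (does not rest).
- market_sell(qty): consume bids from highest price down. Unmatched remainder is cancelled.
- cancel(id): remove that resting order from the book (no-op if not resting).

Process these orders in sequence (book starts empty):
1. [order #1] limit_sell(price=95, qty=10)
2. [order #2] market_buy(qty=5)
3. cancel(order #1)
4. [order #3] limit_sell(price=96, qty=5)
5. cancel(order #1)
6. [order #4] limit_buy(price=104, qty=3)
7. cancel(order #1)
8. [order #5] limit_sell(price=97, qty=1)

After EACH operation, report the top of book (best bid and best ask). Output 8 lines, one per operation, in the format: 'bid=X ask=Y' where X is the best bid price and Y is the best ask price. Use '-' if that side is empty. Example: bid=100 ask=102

After op 1 [order #1] limit_sell(price=95, qty=10): fills=none; bids=[-] asks=[#1:10@95]
After op 2 [order #2] market_buy(qty=5): fills=#2x#1:5@95; bids=[-] asks=[#1:5@95]
After op 3 cancel(order #1): fills=none; bids=[-] asks=[-]
After op 4 [order #3] limit_sell(price=96, qty=5): fills=none; bids=[-] asks=[#3:5@96]
After op 5 cancel(order #1): fills=none; bids=[-] asks=[#3:5@96]
After op 6 [order #4] limit_buy(price=104, qty=3): fills=#4x#3:3@96; bids=[-] asks=[#3:2@96]
After op 7 cancel(order #1): fills=none; bids=[-] asks=[#3:2@96]
After op 8 [order #5] limit_sell(price=97, qty=1): fills=none; bids=[-] asks=[#3:2@96 #5:1@97]

Answer: bid=- ask=95
bid=- ask=95
bid=- ask=-
bid=- ask=96
bid=- ask=96
bid=- ask=96
bid=- ask=96
bid=- ask=96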